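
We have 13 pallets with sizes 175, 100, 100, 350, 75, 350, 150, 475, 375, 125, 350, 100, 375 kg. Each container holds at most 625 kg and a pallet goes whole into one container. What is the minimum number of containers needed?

6

Total = 475 + 375 + 375 + 350 + 350 + 350 + 175 + 150 + 125 + 100 + 100 + 100 + 75 = 3100 kg.
Lower bound: ⌈3100/625⌉ = 5 containers.
Also, 6 pallets each exceed 625/2 kg, and no two of those can share a container, so at least 6 containers are needed.
A packing using 6 containers:
  container 1: 475 + 150 = 625
  container 2: 375 + 175 + 75 = 625
  container 3: 375 + 125 + 100 = 600
  container 4: 350 + 100 + 100 = 550
  container 5: 350 = 350
  container 6: 350 = 350
This matches the lower bound, so 6 is optimal.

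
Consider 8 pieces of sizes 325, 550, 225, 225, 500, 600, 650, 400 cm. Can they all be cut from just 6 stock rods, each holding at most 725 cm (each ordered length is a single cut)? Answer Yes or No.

A valid assignment using 6 stock rods:
  stock rod 1: 650 = 650
  stock rod 2: 600 = 600
  stock rod 3: 550 = 550
  stock rod 4: 500 + 225 = 725
  stock rod 5: 400 + 325 = 725
  stock rod 6: 225 = 225
Every load is within 725 cm, so 6 stock rods suffice.

Yes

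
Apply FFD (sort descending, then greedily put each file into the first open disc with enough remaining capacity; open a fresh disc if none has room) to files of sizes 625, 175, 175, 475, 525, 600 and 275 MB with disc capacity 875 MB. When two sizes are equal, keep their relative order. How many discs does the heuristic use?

4

Sorted descending: 625, 600, 525, 475, 275, 175, 175.
  625 → disc 1 (new)  [load 625/875]
  600 → disc 2 (new)  [load 600/875]
  525 → disc 3 (new)  [load 525/875]
  475 → disc 4 (new)  [load 475/875]
  275 → disc 2  [load 875/875]
  175 → disc 1  [load 800/875]
  175 → disc 3  [load 700/875]
4 discs opened.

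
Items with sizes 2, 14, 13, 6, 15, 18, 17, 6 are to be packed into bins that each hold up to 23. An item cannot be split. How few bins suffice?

5

Total = 18 + 17 + 15 + 14 + 13 + 6 + 6 + 2 = 91.
Lower bound: ⌈91/23⌉ = 4 bins.
Also, 5 items each exceed 23/2, and no two of those can share a bin, so at least 5 bins are needed.
A packing using 5 bins:
  bin 1: 18 + 2 = 20
  bin 2: 17 + 6 = 23
  bin 3: 15 + 6 = 21
  bin 4: 14 = 14
  bin 5: 13 = 13
This matches the lower bound, so 5 is optimal.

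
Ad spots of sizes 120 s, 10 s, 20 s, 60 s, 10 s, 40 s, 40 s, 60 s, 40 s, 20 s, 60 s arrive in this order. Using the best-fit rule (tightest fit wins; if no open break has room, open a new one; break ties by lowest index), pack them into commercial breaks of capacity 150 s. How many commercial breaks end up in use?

  120 → break 1 (new)  [load 120/150]
  10 → break 1  [load 130/150]
  20 → break 1  [load 150/150]
  60 → break 2 (new)  [load 60/150]
  10 → break 2  [load 70/150]
  40 → break 2  [load 110/150]
  40 → break 2  [load 150/150]
  60 → break 3 (new)  [load 60/150]
  40 → break 3  [load 100/150]
  20 → break 3  [load 120/150]
  60 → break 4 (new)  [load 60/150]
4 commercial breaks opened.

4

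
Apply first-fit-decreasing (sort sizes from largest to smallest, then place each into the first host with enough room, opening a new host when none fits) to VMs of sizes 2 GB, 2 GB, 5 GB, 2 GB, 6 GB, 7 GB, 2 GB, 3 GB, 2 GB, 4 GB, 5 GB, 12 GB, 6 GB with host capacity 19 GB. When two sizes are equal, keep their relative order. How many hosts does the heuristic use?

4

Sorted descending: 12, 7, 6, 6, 5, 5, 4, 3, 2, 2, 2, 2, 2.
  12 → host 1 (new)  [load 12/19]
  7 → host 1  [load 19/19]
  6 → host 2 (new)  [load 6/19]
  6 → host 2  [load 12/19]
  5 → host 2  [load 17/19]
  5 → host 3 (new)  [load 5/19]
  4 → host 3  [load 9/19]
  3 → host 3  [load 12/19]
  2 → host 2  [load 19/19]
  2 → host 3  [load 14/19]
  2 → host 3  [load 16/19]
  2 → host 3  [load 18/19]
  2 → host 4 (new)  [load 2/19]
4 hosts opened.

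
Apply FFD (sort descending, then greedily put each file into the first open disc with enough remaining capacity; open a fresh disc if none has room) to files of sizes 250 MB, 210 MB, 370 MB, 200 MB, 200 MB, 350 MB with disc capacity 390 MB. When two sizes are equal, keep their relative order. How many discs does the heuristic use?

6

Sorted descending: 370, 350, 250, 210, 200, 200.
  370 → disc 1 (new)  [load 370/390]
  350 → disc 2 (new)  [load 350/390]
  250 → disc 3 (new)  [load 250/390]
  210 → disc 4 (new)  [load 210/390]
  200 → disc 5 (new)  [load 200/390]
  200 → disc 6 (new)  [load 200/390]
6 discs opened.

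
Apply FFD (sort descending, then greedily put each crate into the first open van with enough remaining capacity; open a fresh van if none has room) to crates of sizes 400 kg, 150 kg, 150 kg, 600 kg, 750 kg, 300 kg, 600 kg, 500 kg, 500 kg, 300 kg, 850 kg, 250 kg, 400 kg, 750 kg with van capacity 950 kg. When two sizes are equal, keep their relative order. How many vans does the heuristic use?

Sorted descending: 850, 750, 750, 600, 600, 500, 500, 400, 400, 300, 300, 250, 150, 150.
  850 → van 1 (new)  [load 850/950]
  750 → van 2 (new)  [load 750/950]
  750 → van 3 (new)  [load 750/950]
  600 → van 4 (new)  [load 600/950]
  600 → van 5 (new)  [load 600/950]
  500 → van 6 (new)  [load 500/950]
  500 → van 7 (new)  [load 500/950]
  400 → van 6  [load 900/950]
  400 → van 7  [load 900/950]
  300 → van 4  [load 900/950]
  300 → van 5  [load 900/950]
  250 → van 8 (new)  [load 250/950]
  150 → van 2  [load 900/950]
  150 → van 3  [load 900/950]
8 vans opened.

8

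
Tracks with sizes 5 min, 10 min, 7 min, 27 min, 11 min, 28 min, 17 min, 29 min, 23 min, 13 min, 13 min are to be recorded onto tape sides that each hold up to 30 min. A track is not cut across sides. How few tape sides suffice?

Total = 29 + 28 + 27 + 23 + 17 + 13 + 13 + 11 + 10 + 7 + 5 = 183 min.
Lower bound: ⌈183/30⌉ = 7 tape sides.
A packing using 7 tape sides:
  side 1: 29 = 29
  side 2: 28 = 28
  side 3: 27 = 27
  side 4: 23 + 7 = 30
  side 5: 17 + 13 = 30
  side 6: 13 + 11 + 5 = 29
  side 7: 10 = 10
This matches the lower bound, so 7 is optimal.

7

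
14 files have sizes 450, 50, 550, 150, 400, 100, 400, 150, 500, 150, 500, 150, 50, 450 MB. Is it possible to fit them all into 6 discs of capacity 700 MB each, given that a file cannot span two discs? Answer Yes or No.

Total = 4050 MB; ⌈4050/700⌉ = 6.
7 files each exceed half the capacity and cannot share a disc, forcing at least 7 discs.
At least 7 discs are required, but only 6 are allowed.

No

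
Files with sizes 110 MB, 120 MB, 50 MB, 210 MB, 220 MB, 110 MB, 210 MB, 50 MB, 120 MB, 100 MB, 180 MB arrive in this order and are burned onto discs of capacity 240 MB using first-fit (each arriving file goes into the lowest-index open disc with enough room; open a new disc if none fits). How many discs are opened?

  110 → disc 1 (new)  [load 110/240]
  120 → disc 1  [load 230/240]
  50 → disc 2 (new)  [load 50/240]
  210 → disc 3 (new)  [load 210/240]
  220 → disc 4 (new)  [load 220/240]
  110 → disc 2  [load 160/240]
  210 → disc 5 (new)  [load 210/240]
  50 → disc 2  [load 210/240]
  120 → disc 6 (new)  [load 120/240]
  100 → disc 6  [load 220/240]
  180 → disc 7 (new)  [load 180/240]
7 discs opened.

7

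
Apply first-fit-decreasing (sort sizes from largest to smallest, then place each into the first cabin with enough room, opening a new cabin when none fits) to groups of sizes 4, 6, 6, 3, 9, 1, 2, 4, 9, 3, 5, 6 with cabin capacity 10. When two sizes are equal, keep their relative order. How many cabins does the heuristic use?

Sorted descending: 9, 9, 6, 6, 6, 5, 4, 4, 3, 3, 2, 1.
  9 → cabin 1 (new)  [load 9/10]
  9 → cabin 2 (new)  [load 9/10]
  6 → cabin 3 (new)  [load 6/10]
  6 → cabin 4 (new)  [load 6/10]
  6 → cabin 5 (new)  [load 6/10]
  5 → cabin 6 (new)  [load 5/10]
  4 → cabin 3  [load 10/10]
  4 → cabin 4  [load 10/10]
  3 → cabin 5  [load 9/10]
  3 → cabin 6  [load 8/10]
  2 → cabin 6  [load 10/10]
  1 → cabin 1  [load 10/10]
6 cabins opened.

6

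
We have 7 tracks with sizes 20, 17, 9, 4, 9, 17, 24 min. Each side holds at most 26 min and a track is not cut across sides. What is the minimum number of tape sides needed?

Total = 24 + 20 + 17 + 17 + 9 + 9 + 4 = 100 min.
Lower bound: ⌈100/26⌉ = 4 tape sides.
A packing using 4 tape sides:
  side 1: 24 = 24
  side 2: 20 + 4 = 24
  side 3: 17 + 9 = 26
  side 4: 17 + 9 = 26
This matches the lower bound, so 4 is optimal.

4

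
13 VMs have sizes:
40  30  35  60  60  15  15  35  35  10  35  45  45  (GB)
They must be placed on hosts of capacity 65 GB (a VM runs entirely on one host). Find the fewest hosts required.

Total = 60 + 60 + 45 + 45 + 40 + 35 + 35 + 35 + 35 + 30 + 15 + 15 + 10 = 460 GB.
Lower bound: ⌈460/65⌉ = 8 hosts.
Also, 9 VMs each exceed 65/2 GB, and no two of those can share a host, so at least 9 hosts are needed.
A packing using 9 hosts:
  host 1: 60 = 60
  host 2: 60 = 60
  host 3: 45 + 15 = 60
  host 4: 45 + 15 = 60
  host 5: 40 + 10 = 50
  host 6: 35 + 30 = 65
  host 7: 35 = 35
  host 8: 35 = 35
  host 9: 35 = 35
This matches the lower bound, so 9 is optimal.

9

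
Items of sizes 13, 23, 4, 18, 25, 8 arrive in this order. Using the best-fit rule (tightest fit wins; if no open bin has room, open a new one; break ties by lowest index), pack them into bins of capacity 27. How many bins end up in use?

4

  13 → bin 1 (new)  [load 13/27]
  23 → bin 2 (new)  [load 23/27]
  4 → bin 2  [load 27/27]
  18 → bin 3 (new)  [load 18/27]
  25 → bin 4 (new)  [load 25/27]
  8 → bin 3  [load 26/27]
4 bins opened.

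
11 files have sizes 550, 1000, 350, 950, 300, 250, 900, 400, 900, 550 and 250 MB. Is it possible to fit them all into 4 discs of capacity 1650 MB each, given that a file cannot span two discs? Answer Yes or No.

Total = 6400 MB; ⌈6400/1650⌉ = 4.
The bound of 4 does not rule out 4, but exhaustive search shows no assignment into 4 discs of capacity 1650 MB exists — the minimum is 5.

No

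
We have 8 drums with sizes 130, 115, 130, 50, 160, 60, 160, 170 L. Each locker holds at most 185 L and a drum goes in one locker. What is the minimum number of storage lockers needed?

6

Total = 170 + 160 + 160 + 130 + 130 + 115 + 60 + 50 = 975 L.
Lower bound: ⌈975/185⌉ = 6 storage lockers.
A packing using 6 storage lockers:
  locker 1: 170 = 170
  locker 2: 160 = 160
  locker 3: 160 = 160
  locker 4: 130 + 50 = 180
  locker 5: 130 = 130
  locker 6: 115 + 60 = 175
This matches the lower bound, so 6 is optimal.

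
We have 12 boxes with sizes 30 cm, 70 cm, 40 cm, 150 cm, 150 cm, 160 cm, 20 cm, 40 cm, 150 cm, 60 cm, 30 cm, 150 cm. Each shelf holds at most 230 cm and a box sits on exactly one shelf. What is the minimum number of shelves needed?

Total = 160 + 150 + 150 + 150 + 150 + 70 + 60 + 40 + 40 + 30 + 30 + 20 = 1050 cm.
Lower bound: ⌈1050/230⌉ = 5 shelves.
A packing using 5 shelves:
  shelf 1: 160 + 70 = 230
  shelf 2: 150 + 60 + 20 = 230
  shelf 3: 150 + 40 + 40 = 230
  shelf 4: 150 + 30 + 30 = 210
  shelf 5: 150 = 150
This matches the lower bound, so 5 is optimal.

5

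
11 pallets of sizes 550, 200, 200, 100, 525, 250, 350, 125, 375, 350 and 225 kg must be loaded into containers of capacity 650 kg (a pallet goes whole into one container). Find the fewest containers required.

Total = 550 + 525 + 375 + 350 + 350 + 250 + 225 + 200 + 200 + 125 + 100 = 3250 kg.
Lower bound: ⌈3250/650⌉ = 5 containers.
A packing using 6 containers:
  container 1: 550 + 100 = 650
  container 2: 525 + 125 = 650
  container 3: 375 + 250 = 625
  container 4: 350 + 225 = 575
  container 5: 350 + 200 = 550
  container 6: 200 = 200
No arrangement into 5 containers stays within capacity, so 6 is optimal.

6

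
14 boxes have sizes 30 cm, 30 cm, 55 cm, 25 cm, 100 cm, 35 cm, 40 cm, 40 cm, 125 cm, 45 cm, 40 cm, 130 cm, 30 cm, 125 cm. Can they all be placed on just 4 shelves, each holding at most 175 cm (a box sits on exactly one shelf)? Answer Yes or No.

No

Total = 850 cm; ⌈850/175⌉ = 5.
At least 5 shelves are required, but only 4 are allowed.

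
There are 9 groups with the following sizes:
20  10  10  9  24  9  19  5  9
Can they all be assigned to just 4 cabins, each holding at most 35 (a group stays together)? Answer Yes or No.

Yes

A valid assignment using 4 cabins:
  cabin 1: 24 + 10 = 34
  cabin 2: 20 + 10 + 5 = 35
  cabin 3: 19 + 9 = 28
  cabin 4: 9 + 9 = 18
Every load is within 35, so 4 cabins suffice.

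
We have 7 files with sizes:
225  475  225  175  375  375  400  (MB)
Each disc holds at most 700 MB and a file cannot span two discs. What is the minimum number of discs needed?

4

Total = 475 + 400 + 375 + 375 + 225 + 225 + 175 = 2250 MB.
Lower bound: ⌈2250/700⌉ = 4 discs.
A packing using 4 discs:
  disc 1: 475 + 225 = 700
  disc 2: 400 + 225 = 625
  disc 3: 375 + 175 = 550
  disc 4: 375 = 375
This matches the lower bound, so 4 is optimal.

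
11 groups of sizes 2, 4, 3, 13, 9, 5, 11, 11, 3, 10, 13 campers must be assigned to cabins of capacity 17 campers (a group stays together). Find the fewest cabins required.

6

Total = 13 + 13 + 11 + 11 + 10 + 9 + 5 + 4 + 3 + 3 + 2 = 84 campers.
Lower bound: ⌈84/17⌉ = 5 cabins.
Also, 6 groups each exceed 17/2 campers, and no two of those can share a cabin, so at least 6 cabins are needed.
A packing using 6 cabins:
  cabin 1: 13 + 4 = 17
  cabin 2: 13 + 3 = 16
  cabin 3: 11 + 5 = 16
  cabin 4: 11 + 3 + 2 = 16
  cabin 5: 10 = 10
  cabin 6: 9 = 9
This matches the lower bound, so 6 is optimal.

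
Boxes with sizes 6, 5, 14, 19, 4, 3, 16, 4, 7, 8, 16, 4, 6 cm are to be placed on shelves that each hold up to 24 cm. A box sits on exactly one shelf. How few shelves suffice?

5

Total = 19 + 16 + 16 + 14 + 8 + 7 + 6 + 6 + 5 + 4 + 4 + 4 + 3 = 112 cm.
Lower bound: ⌈112/24⌉ = 5 shelves.
A packing using 5 shelves:
  shelf 1: 19 + 5 = 24
  shelf 2: 16 + 8 = 24
  shelf 3: 16 + 7 = 23
  shelf 4: 14 + 6 + 4 = 24
  shelf 5: 6 + 4 + 4 + 3 = 17
This matches the lower bound, so 5 is optimal.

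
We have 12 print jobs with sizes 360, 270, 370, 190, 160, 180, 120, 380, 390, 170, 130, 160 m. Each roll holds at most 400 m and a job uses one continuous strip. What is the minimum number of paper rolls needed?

8

Total = 390 + 380 + 370 + 360 + 270 + 190 + 180 + 170 + 160 + 160 + 130 + 120 = 2880 m.
Lower bound: ⌈2880/400⌉ = 8 paper rolls.
A packing using 8 paper rolls:
  roll 1: 390 = 390
  roll 2: 380 = 380
  roll 3: 370 = 370
  roll 4: 360 = 360
  roll 5: 270 + 130 = 400
  roll 6: 190 + 180 = 370
  roll 7: 170 + 160 = 330
  roll 8: 160 + 120 = 280
This matches the lower bound, so 8 is optimal.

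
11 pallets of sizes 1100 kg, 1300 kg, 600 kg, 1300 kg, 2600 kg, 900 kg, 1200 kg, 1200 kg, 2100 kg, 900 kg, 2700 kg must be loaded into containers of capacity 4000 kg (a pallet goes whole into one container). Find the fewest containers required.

Total = 2700 + 2600 + 2100 + 1300 + 1300 + 1200 + 1200 + 1100 + 900 + 900 + 600 = 15900 kg.
Lower bound: ⌈15900/4000⌉ = 4 containers.
A packing using 5 containers:
  container 1: 2700 + 1300 = 4000
  container 2: 2600 + 1300 = 3900
  container 3: 2100 + 1200 + 600 = 3900
  container 4: 1200 + 1100 + 900 = 3200
  container 5: 900 = 900
No arrangement into 4 containers stays within capacity, so 5 is optimal.

5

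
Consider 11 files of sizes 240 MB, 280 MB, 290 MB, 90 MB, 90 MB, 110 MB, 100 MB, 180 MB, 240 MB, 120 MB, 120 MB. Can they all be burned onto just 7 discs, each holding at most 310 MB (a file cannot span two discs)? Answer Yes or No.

Yes

A valid assignment using 7 discs:
  disc 1: 290 = 290
  disc 2: 280 = 280
  disc 3: 240 = 240
  disc 4: 240 = 240
  disc 5: 180 + 120 = 300
  disc 6: 120 + 110 = 230
  disc 7: 100 + 90 + 90 = 280
Every load is within 310 MB, so 7 discs suffice.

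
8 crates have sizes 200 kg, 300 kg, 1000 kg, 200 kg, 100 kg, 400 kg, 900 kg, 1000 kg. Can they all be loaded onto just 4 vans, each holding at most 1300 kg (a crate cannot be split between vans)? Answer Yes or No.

A valid assignment using 4 vans:
  van 1: 1000 + 300 = 1300
  van 2: 1000 + 200 + 100 = 1300
  van 3: 900 + 400 = 1300
  van 4: 200 = 200
Every load is within 1300 kg, so 4 vans suffice.

Yes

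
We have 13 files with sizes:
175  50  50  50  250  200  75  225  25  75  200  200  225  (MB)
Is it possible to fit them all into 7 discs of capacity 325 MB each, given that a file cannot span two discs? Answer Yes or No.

Yes

A valid assignment using 7 discs:
  disc 1: 250 + 75 = 325
  disc 2: 225 + 75 + 25 = 325
  disc 3: 225 + 50 + 50 = 325
  disc 4: 200 + 50 = 250
  disc 5: 200 = 200
  disc 6: 200 = 200
  disc 7: 175 = 175
Every load is within 325 MB, so 7 discs suffice.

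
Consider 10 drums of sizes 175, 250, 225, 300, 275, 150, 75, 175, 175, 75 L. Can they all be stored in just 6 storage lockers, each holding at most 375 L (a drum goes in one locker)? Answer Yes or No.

A valid assignment using 6 storage lockers:
  locker 1: 300 + 75 = 375
  locker 2: 275 + 75 = 350
  locker 3: 250 = 250
  locker 4: 225 + 150 = 375
  locker 5: 175 + 175 = 350
  locker 6: 175 = 175
Every load is within 375 L, so 6 storage lockers suffice.

Yes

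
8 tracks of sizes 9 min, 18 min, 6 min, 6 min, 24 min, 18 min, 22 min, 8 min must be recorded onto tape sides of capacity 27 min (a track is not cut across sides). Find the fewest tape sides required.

Total = 24 + 22 + 18 + 18 + 9 + 8 + 6 + 6 = 111 min.
Lower bound: ⌈111/27⌉ = 5 tape sides.
A packing using 5 tape sides:
  side 1: 24 = 24
  side 2: 22 = 22
  side 3: 18 + 9 = 27
  side 4: 18 + 8 = 26
  side 5: 6 + 6 = 12
This matches the lower bound, so 5 is optimal.

5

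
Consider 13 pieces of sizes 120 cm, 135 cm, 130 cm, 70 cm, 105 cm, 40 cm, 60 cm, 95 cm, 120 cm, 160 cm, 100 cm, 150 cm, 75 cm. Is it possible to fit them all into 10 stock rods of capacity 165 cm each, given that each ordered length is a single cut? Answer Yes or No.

A valid assignment using 10 stock rods:
  stock rod 1: 160 = 160
  stock rod 2: 150 = 150
  stock rod 3: 135 = 135
  stock rod 4: 130 = 130
  stock rod 5: 120 + 40 = 160
  stock rod 6: 120 = 120
  stock rod 7: 105 + 60 = 165
  stock rod 8: 100 = 100
  stock rod 9: 95 + 70 = 165
  stock rod 10: 75 = 75
Every load is within 165 cm, so 10 stock rods suffice.

Yes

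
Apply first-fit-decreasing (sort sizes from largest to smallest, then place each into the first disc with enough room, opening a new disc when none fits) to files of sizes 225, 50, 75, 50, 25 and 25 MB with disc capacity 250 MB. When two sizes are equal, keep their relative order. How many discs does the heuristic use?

2

Sorted descending: 225, 75, 50, 50, 25, 25.
  225 → disc 1 (new)  [load 225/250]
  75 → disc 2 (new)  [load 75/250]
  50 → disc 2  [load 125/250]
  50 → disc 2  [load 175/250]
  25 → disc 1  [load 250/250]
  25 → disc 2  [load 200/250]
2 discs opened.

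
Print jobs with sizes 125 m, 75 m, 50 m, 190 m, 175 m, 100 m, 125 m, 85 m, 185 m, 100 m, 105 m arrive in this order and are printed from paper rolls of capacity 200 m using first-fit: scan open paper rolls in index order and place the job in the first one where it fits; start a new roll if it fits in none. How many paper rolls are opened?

  125 → roll 1 (new)  [load 125/200]
  75 → roll 1  [load 200/200]
  50 → roll 2 (new)  [load 50/200]
  190 → roll 3 (new)  [load 190/200]
  175 → roll 4 (new)  [load 175/200]
  100 → roll 2  [load 150/200]
  125 → roll 5 (new)  [load 125/200]
  85 → roll 6 (new)  [load 85/200]
  185 → roll 7 (new)  [load 185/200]
  100 → roll 6  [load 185/200]
  105 → roll 8 (new)  [load 105/200]
8 paper rolls opened.

8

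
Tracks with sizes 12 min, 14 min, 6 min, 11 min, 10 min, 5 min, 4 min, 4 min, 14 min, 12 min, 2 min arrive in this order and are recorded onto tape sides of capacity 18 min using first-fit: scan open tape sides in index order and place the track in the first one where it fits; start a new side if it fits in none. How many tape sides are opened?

6

  12 → side 1 (new)  [load 12/18]
  14 → side 2 (new)  [load 14/18]
  6 → side 1  [load 18/18]
  11 → side 3 (new)  [load 11/18]
  10 → side 4 (new)  [load 10/18]
  5 → side 3  [load 16/18]
  4 → side 2  [load 18/18]
  4 → side 4  [load 14/18]
  14 → side 5 (new)  [load 14/18]
  12 → side 6 (new)  [load 12/18]
  2 → side 3  [load 18/18]
6 tape sides opened.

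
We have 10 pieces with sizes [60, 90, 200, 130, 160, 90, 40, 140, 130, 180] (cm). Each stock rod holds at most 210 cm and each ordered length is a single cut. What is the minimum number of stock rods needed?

7

Total = 200 + 180 + 160 + 140 + 130 + 130 + 90 + 90 + 60 + 40 = 1220 cm.
Lower bound: ⌈1220/210⌉ = 6 stock rods.
A packing using 7 stock rods:
  stock rod 1: 200 = 200
  stock rod 2: 180 = 180
  stock rod 3: 160 + 40 = 200
  stock rod 4: 140 + 60 = 200
  stock rod 5: 130 = 130
  stock rod 6: 130 = 130
  stock rod 7: 90 + 90 = 180
No arrangement into 6 stock rods stays within capacity, so 7 is optimal.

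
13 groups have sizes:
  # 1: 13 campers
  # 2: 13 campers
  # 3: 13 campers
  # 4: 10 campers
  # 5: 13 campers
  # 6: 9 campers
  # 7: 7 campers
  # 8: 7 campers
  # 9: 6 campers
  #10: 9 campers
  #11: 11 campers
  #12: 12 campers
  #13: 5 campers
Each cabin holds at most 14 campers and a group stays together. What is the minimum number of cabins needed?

11

Total = 13 + 13 + 13 + 13 + 12 + 11 + 10 + 9 + 9 + 7 + 7 + 6 + 5 = 128 campers.
Lower bound: ⌈128/14⌉ = 10 cabins.
A packing using 11 cabins:
  cabin 1: 13 = 13
  cabin 2: 13 = 13
  cabin 3: 13 = 13
  cabin 4: 13 = 13
  cabin 5: 12 = 12
  cabin 6: 11 = 11
  cabin 7: 10 = 10
  cabin 8: 9 + 5 = 14
  cabin 9: 9 = 9
  cabin 10: 7 + 7 = 14
  cabin 11: 6 = 6
No arrangement into 10 cabins stays within capacity, so 11 is optimal.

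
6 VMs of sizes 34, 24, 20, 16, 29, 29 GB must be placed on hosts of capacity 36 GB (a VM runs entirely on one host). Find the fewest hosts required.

5

Total = 34 + 29 + 29 + 24 + 20 + 16 = 152 GB.
Lower bound: ⌈152/36⌉ = 5 hosts.
A packing using 5 hosts:
  host 1: 34 = 34
  host 2: 29 = 29
  host 3: 29 = 29
  host 4: 24 = 24
  host 5: 20 + 16 = 36
This matches the lower bound, so 5 is optimal.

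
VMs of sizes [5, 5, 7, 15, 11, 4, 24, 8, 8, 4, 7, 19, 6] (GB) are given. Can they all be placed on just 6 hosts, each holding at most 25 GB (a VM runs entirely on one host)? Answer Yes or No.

A valid assignment using 5 hosts:
  host 1: 24 = 24
  host 2: 19 + 6 = 25
  host 3: 15 + 5 + 5 = 25
  host 4: 11 + 7 + 7 = 25
  host 5: 8 + 8 + 4 + 4 = 24
That uses only 5 ≤ 6, so 6 hosts are enough.

Yes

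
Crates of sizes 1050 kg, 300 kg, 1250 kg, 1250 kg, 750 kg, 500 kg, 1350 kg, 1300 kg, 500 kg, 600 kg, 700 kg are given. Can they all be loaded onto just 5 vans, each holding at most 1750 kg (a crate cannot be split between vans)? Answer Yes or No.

No

Total = 9550 kg; ⌈9550/1750⌉ = 6.
At least 6 vans are required, but only 5 are allowed.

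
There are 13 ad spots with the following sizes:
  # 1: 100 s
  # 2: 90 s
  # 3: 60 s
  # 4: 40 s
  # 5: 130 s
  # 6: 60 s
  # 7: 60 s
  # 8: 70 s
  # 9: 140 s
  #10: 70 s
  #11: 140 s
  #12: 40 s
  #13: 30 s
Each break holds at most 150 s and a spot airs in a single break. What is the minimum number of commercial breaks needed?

8

Total = 140 + 140 + 130 + 100 + 90 + 70 + 70 + 60 + 60 + 60 + 40 + 40 + 30 = 1030 s.
Lower bound: ⌈1030/150⌉ = 7 commercial breaks.
A packing using 8 commercial breaks:
  break 1: 140 = 140
  break 2: 140 = 140
  break 3: 130 = 130
  break 4: 100 + 40 = 140
  break 5: 90 + 60 = 150
  break 6: 70 + 70 = 140
  break 7: 60 + 60 + 30 = 150
  break 8: 40 = 40
No arrangement into 7 commercial breaks stays within capacity, so 8 is optimal.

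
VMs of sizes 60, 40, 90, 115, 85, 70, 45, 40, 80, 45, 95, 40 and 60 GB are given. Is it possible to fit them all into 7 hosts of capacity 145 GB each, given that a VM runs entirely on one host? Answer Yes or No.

Yes

A valid assignment using 7 hosts:
  host 1: 115 = 115
  host 2: 95 + 45 = 140
  host 3: 90 + 45 = 135
  host 4: 85 + 60 = 145
  host 5: 80 + 60 = 140
  host 6: 70 + 40 = 110
  host 7: 40 + 40 = 80
Every load is within 145 GB, so 7 hosts suffice.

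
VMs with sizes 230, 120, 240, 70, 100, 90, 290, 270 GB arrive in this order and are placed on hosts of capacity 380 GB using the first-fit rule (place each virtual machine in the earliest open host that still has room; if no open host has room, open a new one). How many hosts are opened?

  230 → host 1 (new)  [load 230/380]
  120 → host 1  [load 350/380]
  240 → host 2 (new)  [load 240/380]
  70 → host 2  [load 310/380]
  100 → host 3 (new)  [load 100/380]
  90 → host 3  [load 190/380]
  290 → host 4 (new)  [load 290/380]
  270 → host 5 (new)  [load 270/380]
5 hosts opened.

5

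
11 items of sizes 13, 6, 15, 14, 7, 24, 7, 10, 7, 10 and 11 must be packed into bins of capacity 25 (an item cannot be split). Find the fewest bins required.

6

Total = 24 + 15 + 14 + 13 + 11 + 10 + 10 + 7 + 7 + 7 + 6 = 124.
Lower bound: ⌈124/25⌉ = 5 bins.
A packing using 6 bins:
  bin 1: 24 = 24
  bin 2: 15 + 10 = 25
  bin 3: 14 + 11 = 25
  bin 4: 13 + 10 = 23
  bin 5: 7 + 7 + 7 = 21
  bin 6: 6 = 6
No arrangement into 5 bins stays within capacity, so 6 is optimal.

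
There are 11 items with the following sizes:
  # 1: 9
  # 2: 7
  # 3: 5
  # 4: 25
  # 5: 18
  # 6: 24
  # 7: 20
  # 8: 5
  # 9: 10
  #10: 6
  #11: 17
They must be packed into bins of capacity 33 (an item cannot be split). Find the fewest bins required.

Total = 25 + 24 + 20 + 18 + 17 + 10 + 9 + 7 + 6 + 5 + 5 = 146.
Lower bound: ⌈146/33⌉ = 5 bins.
A packing using 5 bins:
  bin 1: 25 + 7 = 32
  bin 2: 24 + 9 = 33
  bin 3: 20 + 10 = 30
  bin 4: 18 + 6 + 5 = 29
  bin 5: 17 + 5 = 22
This matches the lower bound, so 5 is optimal.

5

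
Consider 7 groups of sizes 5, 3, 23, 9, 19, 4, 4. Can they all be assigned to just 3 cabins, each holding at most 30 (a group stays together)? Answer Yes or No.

Yes

A valid assignment using 3 cabins:
  cabin 1: 23 + 5 = 28
  cabin 2: 19 + 9 = 28
  cabin 3: 4 + 4 + 3 = 11
Every load is within 30, so 3 cabins suffice.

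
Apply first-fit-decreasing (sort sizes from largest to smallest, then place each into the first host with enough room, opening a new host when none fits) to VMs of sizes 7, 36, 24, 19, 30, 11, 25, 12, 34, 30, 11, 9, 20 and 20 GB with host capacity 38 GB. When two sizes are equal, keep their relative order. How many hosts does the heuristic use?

Sorted descending: 36, 34, 30, 30, 25, 24, 20, 20, 19, 12, 11, 11, 9, 7.
  36 → host 1 (new)  [load 36/38]
  34 → host 2 (new)  [load 34/38]
  30 → host 3 (new)  [load 30/38]
  30 → host 4 (new)  [load 30/38]
  25 → host 5 (new)  [load 25/38]
  24 → host 6 (new)  [load 24/38]
  20 → host 7 (new)  [load 20/38]
  20 → host 8 (new)  [load 20/38]
  19 → host 9 (new)  [load 19/38]
  12 → host 5  [load 37/38]
  11 → host 6  [load 35/38]
  11 → host 7  [load 31/38]
  9 → host 8  [load 29/38]
  7 → host 3  [load 37/38]
9 hosts opened.

9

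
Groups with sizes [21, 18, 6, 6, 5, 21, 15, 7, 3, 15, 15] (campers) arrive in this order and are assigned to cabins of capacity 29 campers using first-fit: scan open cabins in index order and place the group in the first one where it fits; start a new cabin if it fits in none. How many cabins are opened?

6

  21 → cabin 1 (new)  [load 21/29]
  18 → cabin 2 (new)  [load 18/29]
  6 → cabin 1  [load 27/29]
  6 → cabin 2  [load 24/29]
  5 → cabin 2  [load 29/29]
  21 → cabin 3 (new)  [load 21/29]
  15 → cabin 4 (new)  [load 15/29]
  7 → cabin 3  [load 28/29]
  3 → cabin 4  [load 18/29]
  15 → cabin 5 (new)  [load 15/29]
  15 → cabin 6 (new)  [load 15/29]
6 cabins opened.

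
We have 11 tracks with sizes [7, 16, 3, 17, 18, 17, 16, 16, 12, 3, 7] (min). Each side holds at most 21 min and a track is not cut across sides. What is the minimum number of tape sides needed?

8

Total = 18 + 17 + 17 + 16 + 16 + 16 + 12 + 7 + 7 + 3 + 3 = 132 min.
Lower bound: ⌈132/21⌉ = 7 tape sides.
A packing using 8 tape sides:
  side 1: 18 + 3 = 21
  side 2: 17 + 3 = 20
  side 3: 17 = 17
  side 4: 16 = 16
  side 5: 16 = 16
  side 6: 16 = 16
  side 7: 12 + 7 = 19
  side 8: 7 = 7
No arrangement into 7 tape sides stays within capacity, so 8 is optimal.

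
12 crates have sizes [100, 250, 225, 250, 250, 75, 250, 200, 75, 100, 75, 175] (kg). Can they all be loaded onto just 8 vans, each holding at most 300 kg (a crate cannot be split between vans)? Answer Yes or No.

Yes

A valid assignment using 8 vans:
  van 1: 250 = 250
  van 2: 250 = 250
  van 3: 250 = 250
  van 4: 250 = 250
  van 5: 225 + 75 = 300
  van 6: 200 + 100 = 300
  van 7: 175 + 100 = 275
  van 8: 75 + 75 = 150
Every load is within 300 kg, so 8 vans suffice.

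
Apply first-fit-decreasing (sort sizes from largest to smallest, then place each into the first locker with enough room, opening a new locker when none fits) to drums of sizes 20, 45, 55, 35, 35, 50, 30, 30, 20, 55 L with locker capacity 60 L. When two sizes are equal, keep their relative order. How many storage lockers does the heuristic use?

Sorted descending: 55, 55, 50, 45, 35, 35, 30, 30, 20, 20.
  55 → locker 1 (new)  [load 55/60]
  55 → locker 2 (new)  [load 55/60]
  50 → locker 3 (new)  [load 50/60]
  45 → locker 4 (new)  [load 45/60]
  35 → locker 5 (new)  [load 35/60]
  35 → locker 6 (new)  [load 35/60]
  30 → locker 7 (new)  [load 30/60]
  30 → locker 7  [load 60/60]
  20 → locker 5  [load 55/60]
  20 → locker 6  [load 55/60]
7 storage lockers opened.

7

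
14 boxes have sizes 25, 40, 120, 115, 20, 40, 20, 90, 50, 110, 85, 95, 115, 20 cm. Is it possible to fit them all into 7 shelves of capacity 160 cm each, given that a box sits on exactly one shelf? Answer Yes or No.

Yes

A valid assignment using 7 shelves:
  shelf 1: 120 + 40 = 160
  shelf 2: 115 + 40 = 155
  shelf 3: 115 + 25 + 20 = 160
  shelf 4: 110 + 50 = 160
  shelf 5: 95 + 20 + 20 = 135
  shelf 6: 90 = 90
  shelf 7: 85 = 85
Every load is within 160 cm, so 7 shelves suffice.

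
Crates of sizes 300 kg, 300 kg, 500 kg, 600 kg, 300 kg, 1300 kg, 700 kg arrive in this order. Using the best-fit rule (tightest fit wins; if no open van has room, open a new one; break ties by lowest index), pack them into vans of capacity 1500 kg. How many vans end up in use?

  300 → van 1 (new)  [load 300/1500]
  300 → van 1  [load 600/1500]
  500 → van 1  [load 1100/1500]
  600 → van 2 (new)  [load 600/1500]
  300 → van 1  [load 1400/1500]
  1300 → van 3 (new)  [load 1300/1500]
  700 → van 2  [load 1300/1500]
3 vans opened.

3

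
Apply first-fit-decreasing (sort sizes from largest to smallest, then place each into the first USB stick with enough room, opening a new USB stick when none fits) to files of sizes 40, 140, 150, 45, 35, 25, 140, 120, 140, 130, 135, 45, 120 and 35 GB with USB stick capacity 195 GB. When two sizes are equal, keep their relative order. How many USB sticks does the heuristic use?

Sorted descending: 150, 140, 140, 140, 135, 130, 120, 120, 45, 45, 40, 35, 35, 25.
  150 → USB stick 1 (new)  [load 150/195]
  140 → USB stick 2 (new)  [load 140/195]
  140 → USB stick 3 (new)  [load 140/195]
  140 → USB stick 4 (new)  [load 140/195]
  135 → USB stick 5 (new)  [load 135/195]
  130 → USB stick 6 (new)  [load 130/195]
  120 → USB stick 7 (new)  [load 120/195]
  120 → USB stick 8 (new)  [load 120/195]
  45 → USB stick 1  [load 195/195]
  45 → USB stick 2  [load 185/195]
  40 → USB stick 3  [load 180/195]
  35 → USB stick 4  [load 175/195]
  35 → USB stick 5  [load 170/195]
  25 → USB stick 5  [load 195/195]
8 USB sticks opened.

8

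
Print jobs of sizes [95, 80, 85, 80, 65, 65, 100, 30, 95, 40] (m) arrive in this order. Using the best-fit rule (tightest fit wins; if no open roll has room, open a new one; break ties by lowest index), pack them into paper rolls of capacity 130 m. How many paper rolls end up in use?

  95 → roll 1 (new)  [load 95/130]
  80 → roll 2 (new)  [load 80/130]
  85 → roll 3 (new)  [load 85/130]
  80 → roll 4 (new)  [load 80/130]
  65 → roll 5 (new)  [load 65/130]
  65 → roll 5  [load 130/130]
  100 → roll 6 (new)  [load 100/130]
  30 → roll 6  [load 130/130]
  95 → roll 7 (new)  [load 95/130]
  40 → roll 3  [load 125/130]
7 paper rolls opened.

7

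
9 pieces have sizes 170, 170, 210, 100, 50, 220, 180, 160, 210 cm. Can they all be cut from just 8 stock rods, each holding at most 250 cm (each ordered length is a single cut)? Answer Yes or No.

A valid assignment using 8 stock rods:
  stock rod 1: 220 = 220
  stock rod 2: 210 = 210
  stock rod 3: 210 = 210
  stock rod 4: 180 + 50 = 230
  stock rod 5: 170 = 170
  stock rod 6: 170 = 170
  stock rod 7: 160 = 160
  stock rod 8: 100 = 100
Every load is within 250 cm, so 8 stock rods suffice.

Yes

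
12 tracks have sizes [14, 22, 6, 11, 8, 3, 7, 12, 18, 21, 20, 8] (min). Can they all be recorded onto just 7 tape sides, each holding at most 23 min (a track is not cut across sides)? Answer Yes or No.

A valid assignment using 7 tape sides:
  side 1: 22 = 22
  side 2: 21 = 21
  side 3: 20 + 3 = 23
  side 4: 18 = 18
  side 5: 14 + 8 = 22
  side 6: 12 + 11 = 23
  side 7: 8 + 7 + 6 = 21
Every load is within 23 min, so 7 tape sides suffice.

Yes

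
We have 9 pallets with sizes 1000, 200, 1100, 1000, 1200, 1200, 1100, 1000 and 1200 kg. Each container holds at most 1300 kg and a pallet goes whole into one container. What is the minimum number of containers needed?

8

Total = 1200 + 1200 + 1200 + 1100 + 1100 + 1000 + 1000 + 1000 + 200 = 9000 kg.
Lower bound: ⌈9000/1300⌉ = 7 containers.
Also, 8 pallets each exceed 650 kg, and no two of those can share a container, so at least 8 containers are needed.
A packing using 8 containers:
  container 1: 1200 = 1200
  container 2: 1200 = 1200
  container 3: 1200 = 1200
  container 4: 1100 + 200 = 1300
  container 5: 1100 = 1100
  container 6: 1000 = 1000
  container 7: 1000 = 1000
  container 8: 1000 = 1000
This matches the lower bound, so 8 is optimal.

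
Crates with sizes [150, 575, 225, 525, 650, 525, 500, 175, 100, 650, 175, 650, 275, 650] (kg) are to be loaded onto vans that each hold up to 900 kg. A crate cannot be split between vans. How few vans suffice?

Total = 650 + 650 + 650 + 650 + 575 + 525 + 525 + 500 + 275 + 225 + 175 + 175 + 150 + 100 = 5825 kg.
Lower bound: ⌈5825/900⌉ = 7 vans.
Also, 8 crates each exceed 450 kg, and no two of those can share a van, so at least 8 vans are needed.
A packing using 8 vans:
  van 1: 650 + 225 = 875
  van 2: 650 + 175 = 825
  van 3: 650 + 175 = 825
  van 4: 650 + 150 + 100 = 900
  van 5: 575 + 275 = 850
  van 6: 525 = 525
  van 7: 525 = 525
  van 8: 500 = 500
This matches the lower bound, so 8 is optimal.

8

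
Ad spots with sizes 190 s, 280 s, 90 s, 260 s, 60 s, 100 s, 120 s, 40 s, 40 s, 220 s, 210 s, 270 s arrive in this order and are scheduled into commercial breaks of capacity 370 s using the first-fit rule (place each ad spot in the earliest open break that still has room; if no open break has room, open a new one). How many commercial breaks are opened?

6

  190 → break 1 (new)  [load 190/370]
  280 → break 2 (new)  [load 280/370]
  90 → break 1  [load 280/370]
  260 → break 3 (new)  [load 260/370]
  60 → break 1  [load 340/370]
  100 → break 3  [load 360/370]
  120 → break 4 (new)  [load 120/370]
  40 → break 2  [load 320/370]
  40 → break 2  [load 360/370]
  220 → break 4  [load 340/370]
  210 → break 5 (new)  [load 210/370]
  270 → break 6 (new)  [load 270/370]
6 commercial breaks opened.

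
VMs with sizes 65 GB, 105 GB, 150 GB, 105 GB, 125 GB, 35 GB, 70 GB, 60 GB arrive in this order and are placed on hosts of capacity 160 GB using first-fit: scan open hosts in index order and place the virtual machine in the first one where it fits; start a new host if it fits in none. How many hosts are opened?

  65 → host 1 (new)  [load 65/160]
  105 → host 2 (new)  [load 105/160]
  150 → host 3 (new)  [load 150/160]
  105 → host 4 (new)  [load 105/160]
  125 → host 5 (new)  [load 125/160]
  35 → host 1  [load 100/160]
  70 → host 6 (new)  [load 70/160]
  60 → host 1  [load 160/160]
6 hosts opened.

6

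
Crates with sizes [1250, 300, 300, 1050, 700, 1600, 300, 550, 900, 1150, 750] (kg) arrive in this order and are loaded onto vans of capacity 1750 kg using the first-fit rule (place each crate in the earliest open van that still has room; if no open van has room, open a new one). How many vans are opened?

  1250 → van 1 (new)  [load 1250/1750]
  300 → van 1  [load 1550/1750]
  300 → van 2 (new)  [load 300/1750]
  1050 → van 2  [load 1350/1750]
  700 → van 3 (new)  [load 700/1750]
  1600 → van 4 (new)  [load 1600/1750]
  300 → van 2  [load 1650/1750]
  550 → van 3  [load 1250/1750]
  900 → van 5 (new)  [load 900/1750]
  1150 → van 6 (new)  [load 1150/1750]
  750 → van 5  [load 1650/1750]
6 vans opened.

6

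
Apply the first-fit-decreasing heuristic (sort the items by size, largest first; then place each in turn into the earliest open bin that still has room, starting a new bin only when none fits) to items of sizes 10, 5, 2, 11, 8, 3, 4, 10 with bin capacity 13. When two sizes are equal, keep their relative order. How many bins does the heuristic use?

Sorted descending: 11, 10, 10, 8, 5, 4, 3, 2.
  11 → bin 1 (new)  [load 11/13]
  10 → bin 2 (new)  [load 10/13]
  10 → bin 3 (new)  [load 10/13]
  8 → bin 4 (new)  [load 8/13]
  5 → bin 4  [load 13/13]
  4 → bin 5 (new)  [load 4/13]
  3 → bin 2  [load 13/13]
  2 → bin 1  [load 13/13]
5 bins opened.

5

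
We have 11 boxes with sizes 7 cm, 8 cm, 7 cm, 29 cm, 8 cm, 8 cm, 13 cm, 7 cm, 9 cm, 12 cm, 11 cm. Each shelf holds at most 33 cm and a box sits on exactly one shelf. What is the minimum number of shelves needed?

Total = 29 + 13 + 12 + 11 + 9 + 8 + 8 + 8 + 7 + 7 + 7 = 119 cm.
Lower bound: ⌈119/33⌉ = 4 shelves.
A packing using 4 shelves:
  shelf 1: 29 = 29
  shelf 2: 13 + 12 + 8 = 33
  shelf 3: 11 + 9 + 8 = 28
  shelf 4: 8 + 7 + 7 + 7 = 29
This matches the lower bound, so 4 is optimal.

4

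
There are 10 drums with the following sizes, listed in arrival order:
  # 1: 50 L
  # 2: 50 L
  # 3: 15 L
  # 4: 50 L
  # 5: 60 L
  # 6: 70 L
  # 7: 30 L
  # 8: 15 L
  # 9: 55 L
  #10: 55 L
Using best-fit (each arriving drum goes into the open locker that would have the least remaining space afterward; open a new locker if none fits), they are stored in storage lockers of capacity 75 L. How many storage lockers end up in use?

8

  50 → locker 1 (new)  [load 50/75]
  50 → locker 2 (new)  [load 50/75]
  15 → locker 1  [load 65/75]
  50 → locker 3 (new)  [load 50/75]
  60 → locker 4 (new)  [load 60/75]
  70 → locker 5 (new)  [load 70/75]
  30 → locker 6 (new)  [load 30/75]
  15 → locker 4  [load 75/75]
  55 → locker 7 (new)  [load 55/75]
  55 → locker 8 (new)  [load 55/75]
8 storage lockers opened.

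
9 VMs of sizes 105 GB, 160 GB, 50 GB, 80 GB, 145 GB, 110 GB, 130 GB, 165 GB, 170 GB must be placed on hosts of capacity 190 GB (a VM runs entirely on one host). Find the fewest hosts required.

Total = 170 + 165 + 160 + 145 + 130 + 110 + 105 + 80 + 50 = 1115 GB.
Lower bound: ⌈1115/190⌉ = 6 hosts.
Also, 7 VMs each exceed 95 GB, and no two of those can share a host, so at least 7 hosts are needed.
A packing using 7 hosts:
  host 1: 170 = 170
  host 2: 165 = 165
  host 3: 160 = 160
  host 4: 145 = 145
  host 5: 130 + 50 = 180
  host 6: 110 + 80 = 190
  host 7: 105 = 105
This matches the lower bound, so 7 is optimal.

7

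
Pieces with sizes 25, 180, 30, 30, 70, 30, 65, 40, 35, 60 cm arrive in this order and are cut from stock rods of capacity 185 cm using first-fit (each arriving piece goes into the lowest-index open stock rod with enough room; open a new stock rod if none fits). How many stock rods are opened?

4

  25 → stock rod 1 (new)  [load 25/185]
  180 → stock rod 2 (new)  [load 180/185]
  30 → stock rod 1  [load 55/185]
  30 → stock rod 1  [load 85/185]
  70 → stock rod 1  [load 155/185]
  30 → stock rod 1  [load 185/185]
  65 → stock rod 3 (new)  [load 65/185]
  40 → stock rod 3  [load 105/185]
  35 → stock rod 3  [load 140/185]
  60 → stock rod 4 (new)  [load 60/185]
4 stock rods opened.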